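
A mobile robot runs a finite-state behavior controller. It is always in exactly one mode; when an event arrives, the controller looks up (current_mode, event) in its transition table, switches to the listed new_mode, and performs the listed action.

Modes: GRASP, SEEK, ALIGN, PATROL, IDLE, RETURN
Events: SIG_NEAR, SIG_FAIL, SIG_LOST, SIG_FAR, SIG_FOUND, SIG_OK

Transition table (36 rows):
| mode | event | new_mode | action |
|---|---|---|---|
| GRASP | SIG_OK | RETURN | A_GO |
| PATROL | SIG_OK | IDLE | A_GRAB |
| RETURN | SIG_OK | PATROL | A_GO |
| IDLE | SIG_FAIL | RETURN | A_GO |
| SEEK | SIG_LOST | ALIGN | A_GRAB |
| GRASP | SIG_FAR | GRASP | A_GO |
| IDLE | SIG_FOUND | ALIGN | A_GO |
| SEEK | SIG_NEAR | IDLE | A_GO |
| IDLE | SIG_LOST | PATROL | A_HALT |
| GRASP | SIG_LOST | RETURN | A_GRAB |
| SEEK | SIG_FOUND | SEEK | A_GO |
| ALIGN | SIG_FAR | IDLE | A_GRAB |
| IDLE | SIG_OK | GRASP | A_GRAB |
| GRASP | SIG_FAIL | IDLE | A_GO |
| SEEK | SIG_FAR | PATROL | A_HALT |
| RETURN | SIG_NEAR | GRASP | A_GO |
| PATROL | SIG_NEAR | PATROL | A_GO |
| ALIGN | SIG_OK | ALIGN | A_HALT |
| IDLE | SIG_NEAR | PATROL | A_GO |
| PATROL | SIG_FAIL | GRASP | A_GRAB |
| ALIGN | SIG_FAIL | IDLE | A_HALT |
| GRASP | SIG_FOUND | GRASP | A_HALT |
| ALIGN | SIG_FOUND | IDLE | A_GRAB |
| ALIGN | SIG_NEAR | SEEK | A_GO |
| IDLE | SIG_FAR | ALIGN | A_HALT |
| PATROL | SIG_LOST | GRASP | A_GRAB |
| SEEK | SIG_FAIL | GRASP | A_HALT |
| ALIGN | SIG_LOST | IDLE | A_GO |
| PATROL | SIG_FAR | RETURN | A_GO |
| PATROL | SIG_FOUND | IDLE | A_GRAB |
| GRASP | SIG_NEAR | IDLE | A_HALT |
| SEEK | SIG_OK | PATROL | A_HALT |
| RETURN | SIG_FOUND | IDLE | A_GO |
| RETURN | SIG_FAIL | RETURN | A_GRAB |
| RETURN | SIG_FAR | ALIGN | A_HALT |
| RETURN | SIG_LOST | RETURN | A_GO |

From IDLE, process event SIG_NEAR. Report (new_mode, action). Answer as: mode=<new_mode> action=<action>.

mode=PATROL action=A_GO

current mode = IDLE; filter table to that mode:
  (IDLE, SIG_FAIL) → (RETURN, A_GO)
  (IDLE, SIG_FOUND) → (ALIGN, A_GO)
  (IDLE, SIG_LOST) → (PATROL, A_HALT)
  (IDLE, SIG_OK) → (GRASP, A_GRAB)
  (IDLE, SIG_NEAR) → (PATROL, A_GO)  ← event matches
  (IDLE, SIG_FAR) → (ALIGN, A_HALT)
event = SIG_NEAR selects (PATROL, A_GO)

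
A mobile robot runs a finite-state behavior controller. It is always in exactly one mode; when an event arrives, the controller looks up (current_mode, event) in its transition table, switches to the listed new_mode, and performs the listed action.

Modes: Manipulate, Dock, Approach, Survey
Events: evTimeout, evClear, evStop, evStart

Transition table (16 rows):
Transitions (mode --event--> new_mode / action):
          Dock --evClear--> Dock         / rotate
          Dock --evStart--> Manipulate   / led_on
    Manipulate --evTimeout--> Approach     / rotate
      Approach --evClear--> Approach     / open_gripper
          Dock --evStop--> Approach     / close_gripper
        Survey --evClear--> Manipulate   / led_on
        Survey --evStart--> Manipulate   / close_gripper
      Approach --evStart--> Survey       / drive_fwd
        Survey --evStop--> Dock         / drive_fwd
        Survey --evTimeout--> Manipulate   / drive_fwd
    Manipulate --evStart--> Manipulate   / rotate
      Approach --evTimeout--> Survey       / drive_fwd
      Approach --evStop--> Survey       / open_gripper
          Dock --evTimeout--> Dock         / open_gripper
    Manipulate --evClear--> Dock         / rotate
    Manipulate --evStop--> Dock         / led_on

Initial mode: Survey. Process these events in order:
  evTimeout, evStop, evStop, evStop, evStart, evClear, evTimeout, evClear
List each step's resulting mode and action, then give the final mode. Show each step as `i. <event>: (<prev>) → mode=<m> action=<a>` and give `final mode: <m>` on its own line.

1. evTimeout: (Survey) → mode=Manipulate action=drive_fwd
2. evStop: (Manipulate) → mode=Dock action=led_on
3. evStop: (Dock) → mode=Approach action=close_gripper
4. evStop: (Approach) → mode=Survey action=open_gripper
5. evStart: (Survey) → mode=Manipulate action=close_gripper
6. evClear: (Manipulate) → mode=Dock action=rotate
7. evTimeout: (Dock) → mode=Dock action=open_gripper
8. evClear: (Dock) → mode=Dock action=rotate

final mode: Dock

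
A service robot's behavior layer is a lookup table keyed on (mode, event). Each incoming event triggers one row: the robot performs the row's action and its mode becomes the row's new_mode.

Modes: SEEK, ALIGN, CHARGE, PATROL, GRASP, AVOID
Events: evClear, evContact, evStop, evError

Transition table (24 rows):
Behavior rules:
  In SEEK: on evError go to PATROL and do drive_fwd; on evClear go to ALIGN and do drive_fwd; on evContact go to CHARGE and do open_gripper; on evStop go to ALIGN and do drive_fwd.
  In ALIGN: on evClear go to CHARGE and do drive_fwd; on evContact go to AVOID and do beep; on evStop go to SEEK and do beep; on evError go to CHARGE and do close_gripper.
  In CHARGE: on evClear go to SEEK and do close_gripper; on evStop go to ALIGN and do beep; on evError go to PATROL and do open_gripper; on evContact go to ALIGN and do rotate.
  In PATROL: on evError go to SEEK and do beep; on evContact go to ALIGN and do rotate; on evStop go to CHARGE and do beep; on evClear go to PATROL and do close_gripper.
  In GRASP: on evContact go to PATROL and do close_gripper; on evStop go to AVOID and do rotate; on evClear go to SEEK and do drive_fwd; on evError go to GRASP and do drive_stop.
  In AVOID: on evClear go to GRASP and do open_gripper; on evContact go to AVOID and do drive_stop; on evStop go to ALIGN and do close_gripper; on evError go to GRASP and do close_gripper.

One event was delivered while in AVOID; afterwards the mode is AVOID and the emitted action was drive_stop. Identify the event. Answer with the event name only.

evContact

try evClear: (AVOID, evClear) → (GRASP, open_gripper)
try evContact: (AVOID, evContact) → (AVOID, drive_stop)  ← matches
try evStop: (AVOID, evStop) → (ALIGN, close_gripper)
try evError: (AVOID, evError) → (GRASP, close_gripper)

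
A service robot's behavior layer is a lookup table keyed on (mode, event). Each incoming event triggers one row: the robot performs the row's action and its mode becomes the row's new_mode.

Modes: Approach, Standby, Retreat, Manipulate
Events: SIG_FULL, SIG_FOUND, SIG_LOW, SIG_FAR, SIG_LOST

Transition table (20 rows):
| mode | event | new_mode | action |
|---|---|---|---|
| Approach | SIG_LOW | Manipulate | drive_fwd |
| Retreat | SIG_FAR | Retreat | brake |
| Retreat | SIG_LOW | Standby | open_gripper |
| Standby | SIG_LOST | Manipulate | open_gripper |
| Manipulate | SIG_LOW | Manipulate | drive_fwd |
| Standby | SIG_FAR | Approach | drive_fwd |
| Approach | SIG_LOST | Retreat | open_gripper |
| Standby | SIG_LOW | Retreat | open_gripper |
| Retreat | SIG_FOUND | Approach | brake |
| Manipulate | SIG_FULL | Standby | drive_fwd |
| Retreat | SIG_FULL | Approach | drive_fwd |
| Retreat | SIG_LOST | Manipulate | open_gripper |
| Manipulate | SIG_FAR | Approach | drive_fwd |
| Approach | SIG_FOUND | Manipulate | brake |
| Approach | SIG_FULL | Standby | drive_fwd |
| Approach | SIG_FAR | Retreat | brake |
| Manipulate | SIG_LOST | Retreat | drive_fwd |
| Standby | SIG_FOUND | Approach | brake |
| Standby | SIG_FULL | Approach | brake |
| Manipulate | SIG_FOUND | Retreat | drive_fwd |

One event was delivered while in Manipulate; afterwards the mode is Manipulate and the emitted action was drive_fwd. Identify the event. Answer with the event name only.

try SIG_FULL: (Manipulate, SIG_FULL) → (Standby, drive_fwd)
try SIG_FOUND: (Manipulate, SIG_FOUND) → (Retreat, drive_fwd)
try SIG_LOW: (Manipulate, SIG_LOW) → (Manipulate, drive_fwd)  ← matches
try SIG_FAR: (Manipulate, SIG_FAR) → (Approach, drive_fwd)
try SIG_LOST: (Manipulate, SIG_LOST) → (Retreat, drive_fwd)

SIG_LOW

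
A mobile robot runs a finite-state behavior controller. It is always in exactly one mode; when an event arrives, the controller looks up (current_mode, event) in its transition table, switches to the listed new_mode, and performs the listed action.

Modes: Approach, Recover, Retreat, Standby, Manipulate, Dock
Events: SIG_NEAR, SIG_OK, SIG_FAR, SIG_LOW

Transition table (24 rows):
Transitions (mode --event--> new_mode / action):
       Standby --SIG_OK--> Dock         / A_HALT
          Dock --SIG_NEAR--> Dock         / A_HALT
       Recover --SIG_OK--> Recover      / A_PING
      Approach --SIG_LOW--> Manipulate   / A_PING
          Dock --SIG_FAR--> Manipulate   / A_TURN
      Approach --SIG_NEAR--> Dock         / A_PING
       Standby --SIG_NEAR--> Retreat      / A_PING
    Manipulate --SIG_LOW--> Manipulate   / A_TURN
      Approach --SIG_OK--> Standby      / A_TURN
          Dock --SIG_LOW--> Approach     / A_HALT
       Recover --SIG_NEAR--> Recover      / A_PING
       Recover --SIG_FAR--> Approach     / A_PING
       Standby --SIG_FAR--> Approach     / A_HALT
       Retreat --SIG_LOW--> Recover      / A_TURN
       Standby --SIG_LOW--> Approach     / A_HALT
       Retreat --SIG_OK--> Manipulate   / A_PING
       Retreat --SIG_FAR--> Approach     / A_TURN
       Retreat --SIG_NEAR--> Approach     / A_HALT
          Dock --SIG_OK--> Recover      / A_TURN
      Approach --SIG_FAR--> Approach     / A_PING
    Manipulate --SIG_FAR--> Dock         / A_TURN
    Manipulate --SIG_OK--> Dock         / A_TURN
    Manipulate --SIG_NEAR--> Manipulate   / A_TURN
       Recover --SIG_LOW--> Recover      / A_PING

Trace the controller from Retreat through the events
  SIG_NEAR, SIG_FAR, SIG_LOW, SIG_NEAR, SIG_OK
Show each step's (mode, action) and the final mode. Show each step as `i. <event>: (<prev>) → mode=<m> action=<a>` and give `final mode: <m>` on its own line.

final mode: Dock

1. SIG_NEAR: (Retreat) → mode=Approach action=A_HALT
2. SIG_FAR: (Approach) → mode=Approach action=A_PING
3. SIG_LOW: (Approach) → mode=Manipulate action=A_PING
4. SIG_NEAR: (Manipulate) → mode=Manipulate action=A_TURN
5. SIG_OK: (Manipulate) → mode=Dock action=A_TURN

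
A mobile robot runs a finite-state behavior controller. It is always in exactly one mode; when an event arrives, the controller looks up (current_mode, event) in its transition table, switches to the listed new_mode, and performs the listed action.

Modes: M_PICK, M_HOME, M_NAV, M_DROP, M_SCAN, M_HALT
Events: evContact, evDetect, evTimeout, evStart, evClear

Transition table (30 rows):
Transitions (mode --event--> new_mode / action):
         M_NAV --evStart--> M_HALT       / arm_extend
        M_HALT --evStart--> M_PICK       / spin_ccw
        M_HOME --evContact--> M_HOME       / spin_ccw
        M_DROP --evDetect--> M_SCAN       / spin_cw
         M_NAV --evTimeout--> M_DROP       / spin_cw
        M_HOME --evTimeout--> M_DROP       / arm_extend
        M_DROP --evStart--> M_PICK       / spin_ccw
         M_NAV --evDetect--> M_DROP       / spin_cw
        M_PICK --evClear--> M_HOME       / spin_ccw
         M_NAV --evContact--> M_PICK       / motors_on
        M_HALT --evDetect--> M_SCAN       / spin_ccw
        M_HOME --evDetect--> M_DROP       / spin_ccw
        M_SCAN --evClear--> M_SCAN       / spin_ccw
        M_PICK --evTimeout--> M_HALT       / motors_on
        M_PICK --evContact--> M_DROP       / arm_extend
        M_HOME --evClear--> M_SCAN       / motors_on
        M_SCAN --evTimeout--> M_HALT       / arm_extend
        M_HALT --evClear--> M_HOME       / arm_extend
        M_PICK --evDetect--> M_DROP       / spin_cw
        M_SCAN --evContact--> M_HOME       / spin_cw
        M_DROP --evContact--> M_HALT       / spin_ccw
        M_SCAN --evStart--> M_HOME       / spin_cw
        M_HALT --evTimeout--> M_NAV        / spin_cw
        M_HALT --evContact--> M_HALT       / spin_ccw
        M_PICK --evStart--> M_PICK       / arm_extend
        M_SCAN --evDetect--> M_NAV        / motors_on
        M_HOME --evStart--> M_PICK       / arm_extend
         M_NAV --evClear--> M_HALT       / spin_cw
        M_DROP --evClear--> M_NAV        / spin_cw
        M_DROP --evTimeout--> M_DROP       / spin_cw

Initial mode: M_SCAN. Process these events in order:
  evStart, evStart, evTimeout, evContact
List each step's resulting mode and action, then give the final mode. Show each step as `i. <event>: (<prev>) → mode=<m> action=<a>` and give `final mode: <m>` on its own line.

1. evStart: (M_SCAN) → mode=M_HOME action=spin_cw
2. evStart: (M_HOME) → mode=M_PICK action=arm_extend
3. evTimeout: (M_PICK) → mode=M_HALT action=motors_on
4. evContact: (M_HALT) → mode=M_HALT action=spin_ccw

final mode: M_HALT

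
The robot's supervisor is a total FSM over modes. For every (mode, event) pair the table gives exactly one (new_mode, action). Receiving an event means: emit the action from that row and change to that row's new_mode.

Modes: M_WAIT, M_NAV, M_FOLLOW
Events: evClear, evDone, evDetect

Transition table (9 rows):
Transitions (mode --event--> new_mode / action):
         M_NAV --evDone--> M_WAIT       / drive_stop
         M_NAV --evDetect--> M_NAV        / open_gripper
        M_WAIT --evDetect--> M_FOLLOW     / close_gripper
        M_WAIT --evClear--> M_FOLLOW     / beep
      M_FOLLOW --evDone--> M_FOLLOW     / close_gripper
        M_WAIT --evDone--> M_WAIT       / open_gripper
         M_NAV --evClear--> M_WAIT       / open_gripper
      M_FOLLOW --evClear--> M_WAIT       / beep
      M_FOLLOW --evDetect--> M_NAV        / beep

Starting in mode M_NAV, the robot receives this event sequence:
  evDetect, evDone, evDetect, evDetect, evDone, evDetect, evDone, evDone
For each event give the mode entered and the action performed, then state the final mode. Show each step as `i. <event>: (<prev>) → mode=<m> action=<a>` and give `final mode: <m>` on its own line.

1. evDetect: (M_NAV) → mode=M_NAV action=open_gripper
2. evDone: (M_NAV) → mode=M_WAIT action=drive_stop
3. evDetect: (M_WAIT) → mode=M_FOLLOW action=close_gripper
4. evDetect: (M_FOLLOW) → mode=M_NAV action=beep
5. evDone: (M_NAV) → mode=M_WAIT action=drive_stop
6. evDetect: (M_WAIT) → mode=M_FOLLOW action=close_gripper
7. evDone: (M_FOLLOW) → mode=M_FOLLOW action=close_gripper
8. evDone: (M_FOLLOW) → mode=M_FOLLOW action=close_gripper

final mode: M_FOLLOW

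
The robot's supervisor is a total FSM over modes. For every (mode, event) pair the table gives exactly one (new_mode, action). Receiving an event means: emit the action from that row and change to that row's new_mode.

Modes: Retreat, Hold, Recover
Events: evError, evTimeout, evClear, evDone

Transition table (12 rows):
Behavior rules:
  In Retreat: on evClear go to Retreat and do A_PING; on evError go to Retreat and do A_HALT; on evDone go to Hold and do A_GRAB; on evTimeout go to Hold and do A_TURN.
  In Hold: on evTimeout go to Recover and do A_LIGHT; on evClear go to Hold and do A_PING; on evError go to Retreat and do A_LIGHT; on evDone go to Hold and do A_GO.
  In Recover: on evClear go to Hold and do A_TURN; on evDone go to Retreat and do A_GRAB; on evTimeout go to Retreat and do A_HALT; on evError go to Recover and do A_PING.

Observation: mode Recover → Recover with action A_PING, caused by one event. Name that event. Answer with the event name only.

evError

try evError: (Recover, evError) → (Recover, A_PING)  ← matches
try evTimeout: (Recover, evTimeout) → (Retreat, A_HALT)
try evClear: (Recover, evClear) → (Hold, A_TURN)
try evDone: (Recover, evDone) → (Retreat, A_GRAB)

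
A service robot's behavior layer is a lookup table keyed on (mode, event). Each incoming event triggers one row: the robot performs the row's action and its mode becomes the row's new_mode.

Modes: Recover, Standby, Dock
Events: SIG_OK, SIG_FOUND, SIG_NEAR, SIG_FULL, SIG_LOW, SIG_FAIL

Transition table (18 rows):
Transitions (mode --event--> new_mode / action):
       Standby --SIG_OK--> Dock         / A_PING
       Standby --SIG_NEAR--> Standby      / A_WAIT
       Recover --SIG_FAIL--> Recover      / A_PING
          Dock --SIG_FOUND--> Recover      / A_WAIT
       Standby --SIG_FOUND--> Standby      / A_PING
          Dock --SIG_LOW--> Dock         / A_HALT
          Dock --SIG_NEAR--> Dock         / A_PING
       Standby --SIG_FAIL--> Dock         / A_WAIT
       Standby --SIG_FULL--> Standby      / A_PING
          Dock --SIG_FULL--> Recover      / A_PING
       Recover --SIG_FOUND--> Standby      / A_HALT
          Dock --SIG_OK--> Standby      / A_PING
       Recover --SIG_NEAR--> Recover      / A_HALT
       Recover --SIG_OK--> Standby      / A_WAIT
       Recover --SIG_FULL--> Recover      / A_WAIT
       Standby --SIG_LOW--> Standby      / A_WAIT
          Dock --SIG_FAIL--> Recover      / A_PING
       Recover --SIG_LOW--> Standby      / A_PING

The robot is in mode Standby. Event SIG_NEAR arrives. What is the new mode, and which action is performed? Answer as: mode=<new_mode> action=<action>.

current mode = Standby; filter table to that mode:
  (Standby, SIG_OK) → (Dock, A_PING)
  (Standby, SIG_NEAR) → (Standby, A_WAIT)  ← event matches
  (Standby, SIG_FOUND) → (Standby, A_PING)
  (Standby, SIG_FAIL) → (Dock, A_WAIT)
  (Standby, SIG_FULL) → (Standby, A_PING)
  (Standby, SIG_LOW) → (Standby, A_WAIT)
event = SIG_NEAR selects (Standby, A_WAIT)

mode=Standby action=A_WAIT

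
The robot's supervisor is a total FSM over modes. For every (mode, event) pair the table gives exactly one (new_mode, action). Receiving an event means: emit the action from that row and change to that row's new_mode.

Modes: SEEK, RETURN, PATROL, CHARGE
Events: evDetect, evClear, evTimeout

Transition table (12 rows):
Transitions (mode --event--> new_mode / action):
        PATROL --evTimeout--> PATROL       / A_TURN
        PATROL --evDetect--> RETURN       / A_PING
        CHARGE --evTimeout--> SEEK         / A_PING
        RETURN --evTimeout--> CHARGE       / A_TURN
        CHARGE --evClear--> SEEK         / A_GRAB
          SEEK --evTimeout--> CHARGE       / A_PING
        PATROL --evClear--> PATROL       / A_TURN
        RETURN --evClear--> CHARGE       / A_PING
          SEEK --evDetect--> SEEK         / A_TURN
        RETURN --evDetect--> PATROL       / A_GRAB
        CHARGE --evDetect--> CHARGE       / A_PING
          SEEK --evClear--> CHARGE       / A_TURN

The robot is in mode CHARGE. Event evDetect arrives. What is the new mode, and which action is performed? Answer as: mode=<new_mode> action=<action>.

mode=CHARGE action=A_PING

current mode = CHARGE; filter table to that mode:
  (CHARGE, evTimeout) → (SEEK, A_PING)
  (CHARGE, evClear) → (SEEK, A_GRAB)
  (CHARGE, evDetect) → (CHARGE, A_PING)  ← event matches
event = evDetect selects (CHARGE, A_PING)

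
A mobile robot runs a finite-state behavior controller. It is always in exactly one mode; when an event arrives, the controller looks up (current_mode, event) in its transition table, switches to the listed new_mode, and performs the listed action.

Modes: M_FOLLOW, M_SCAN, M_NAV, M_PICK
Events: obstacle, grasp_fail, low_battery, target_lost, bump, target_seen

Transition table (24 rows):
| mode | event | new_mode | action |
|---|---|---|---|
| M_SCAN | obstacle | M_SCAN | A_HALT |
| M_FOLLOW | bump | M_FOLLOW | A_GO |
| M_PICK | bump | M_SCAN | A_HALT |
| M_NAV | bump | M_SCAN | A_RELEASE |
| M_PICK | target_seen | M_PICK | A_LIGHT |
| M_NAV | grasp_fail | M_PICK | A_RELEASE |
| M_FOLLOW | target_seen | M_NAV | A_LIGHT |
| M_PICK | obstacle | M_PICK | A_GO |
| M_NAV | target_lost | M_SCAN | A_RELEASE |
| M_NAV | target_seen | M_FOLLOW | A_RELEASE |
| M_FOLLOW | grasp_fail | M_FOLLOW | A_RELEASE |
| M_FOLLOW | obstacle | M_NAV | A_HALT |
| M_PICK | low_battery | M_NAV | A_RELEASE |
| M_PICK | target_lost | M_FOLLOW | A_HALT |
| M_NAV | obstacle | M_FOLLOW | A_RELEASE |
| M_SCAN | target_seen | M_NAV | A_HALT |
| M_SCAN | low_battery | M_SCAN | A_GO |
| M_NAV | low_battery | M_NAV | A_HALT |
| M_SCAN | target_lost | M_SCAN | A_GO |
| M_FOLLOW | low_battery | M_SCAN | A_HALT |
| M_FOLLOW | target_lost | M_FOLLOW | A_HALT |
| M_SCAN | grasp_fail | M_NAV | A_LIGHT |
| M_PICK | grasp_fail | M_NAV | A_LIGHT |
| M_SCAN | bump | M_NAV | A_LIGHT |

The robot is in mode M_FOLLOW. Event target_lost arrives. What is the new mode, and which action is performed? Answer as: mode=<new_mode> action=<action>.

current mode = M_FOLLOW; filter table to that mode:
  (M_FOLLOW, bump) → (M_FOLLOW, A_GO)
  (M_FOLLOW, target_seen) → (M_NAV, A_LIGHT)
  (M_FOLLOW, grasp_fail) → (M_FOLLOW, A_RELEASE)
  (M_FOLLOW, obstacle) → (M_NAV, A_HALT)
  (M_FOLLOW, low_battery) → (M_SCAN, A_HALT)
  (M_FOLLOW, target_lost) → (M_FOLLOW, A_HALT)  ← event matches
event = target_lost selects (M_FOLLOW, A_HALT)

mode=M_FOLLOW action=A_HALT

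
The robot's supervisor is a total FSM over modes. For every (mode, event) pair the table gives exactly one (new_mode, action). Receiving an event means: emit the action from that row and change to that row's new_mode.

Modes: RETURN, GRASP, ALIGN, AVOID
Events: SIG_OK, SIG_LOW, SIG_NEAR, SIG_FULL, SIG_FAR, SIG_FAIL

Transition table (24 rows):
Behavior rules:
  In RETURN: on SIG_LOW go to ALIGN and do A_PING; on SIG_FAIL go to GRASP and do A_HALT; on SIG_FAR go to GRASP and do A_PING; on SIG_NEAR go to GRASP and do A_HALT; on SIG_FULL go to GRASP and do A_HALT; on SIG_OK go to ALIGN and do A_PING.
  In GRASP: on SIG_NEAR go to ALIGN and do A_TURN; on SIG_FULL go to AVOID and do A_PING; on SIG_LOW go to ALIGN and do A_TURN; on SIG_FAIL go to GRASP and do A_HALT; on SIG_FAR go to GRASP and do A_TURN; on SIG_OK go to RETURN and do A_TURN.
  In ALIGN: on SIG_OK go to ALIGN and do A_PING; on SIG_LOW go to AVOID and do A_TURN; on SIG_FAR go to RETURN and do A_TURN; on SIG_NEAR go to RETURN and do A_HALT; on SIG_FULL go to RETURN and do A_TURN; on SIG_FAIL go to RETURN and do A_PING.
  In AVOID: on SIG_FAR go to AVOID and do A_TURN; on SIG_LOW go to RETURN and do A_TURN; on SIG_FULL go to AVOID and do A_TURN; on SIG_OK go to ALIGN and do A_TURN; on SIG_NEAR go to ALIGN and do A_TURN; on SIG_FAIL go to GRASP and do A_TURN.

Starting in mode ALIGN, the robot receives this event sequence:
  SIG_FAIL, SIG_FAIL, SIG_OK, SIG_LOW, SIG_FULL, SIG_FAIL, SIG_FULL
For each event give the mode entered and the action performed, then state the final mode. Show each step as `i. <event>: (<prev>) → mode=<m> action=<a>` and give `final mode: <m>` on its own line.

final mode: AVOID

1. SIG_FAIL: (ALIGN) → mode=RETURN action=A_PING
2. SIG_FAIL: (RETURN) → mode=GRASP action=A_HALT
3. SIG_OK: (GRASP) → mode=RETURN action=A_TURN
4. SIG_LOW: (RETURN) → mode=ALIGN action=A_PING
5. SIG_FULL: (ALIGN) → mode=RETURN action=A_TURN
6. SIG_FAIL: (RETURN) → mode=GRASP action=A_HALT
7. SIG_FULL: (GRASP) → mode=AVOID action=A_PING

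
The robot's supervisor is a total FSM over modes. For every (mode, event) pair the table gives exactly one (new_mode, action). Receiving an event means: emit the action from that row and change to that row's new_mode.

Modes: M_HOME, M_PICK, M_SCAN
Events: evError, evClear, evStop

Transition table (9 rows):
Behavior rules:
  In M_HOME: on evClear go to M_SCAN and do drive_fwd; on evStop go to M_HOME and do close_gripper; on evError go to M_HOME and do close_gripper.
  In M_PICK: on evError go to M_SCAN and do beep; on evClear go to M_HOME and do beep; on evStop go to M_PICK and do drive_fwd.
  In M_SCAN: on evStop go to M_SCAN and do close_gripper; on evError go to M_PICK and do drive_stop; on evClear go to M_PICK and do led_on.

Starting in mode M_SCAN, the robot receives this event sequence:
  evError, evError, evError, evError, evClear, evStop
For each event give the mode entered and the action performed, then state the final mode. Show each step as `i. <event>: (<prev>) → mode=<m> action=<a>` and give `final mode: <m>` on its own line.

1. evError: (M_SCAN) → mode=M_PICK action=drive_stop
2. evError: (M_PICK) → mode=M_SCAN action=beep
3. evError: (M_SCAN) → mode=M_PICK action=drive_stop
4. evError: (M_PICK) → mode=M_SCAN action=beep
5. evClear: (M_SCAN) → mode=M_PICK action=led_on
6. evStop: (M_PICK) → mode=M_PICK action=drive_fwd

final mode: M_PICK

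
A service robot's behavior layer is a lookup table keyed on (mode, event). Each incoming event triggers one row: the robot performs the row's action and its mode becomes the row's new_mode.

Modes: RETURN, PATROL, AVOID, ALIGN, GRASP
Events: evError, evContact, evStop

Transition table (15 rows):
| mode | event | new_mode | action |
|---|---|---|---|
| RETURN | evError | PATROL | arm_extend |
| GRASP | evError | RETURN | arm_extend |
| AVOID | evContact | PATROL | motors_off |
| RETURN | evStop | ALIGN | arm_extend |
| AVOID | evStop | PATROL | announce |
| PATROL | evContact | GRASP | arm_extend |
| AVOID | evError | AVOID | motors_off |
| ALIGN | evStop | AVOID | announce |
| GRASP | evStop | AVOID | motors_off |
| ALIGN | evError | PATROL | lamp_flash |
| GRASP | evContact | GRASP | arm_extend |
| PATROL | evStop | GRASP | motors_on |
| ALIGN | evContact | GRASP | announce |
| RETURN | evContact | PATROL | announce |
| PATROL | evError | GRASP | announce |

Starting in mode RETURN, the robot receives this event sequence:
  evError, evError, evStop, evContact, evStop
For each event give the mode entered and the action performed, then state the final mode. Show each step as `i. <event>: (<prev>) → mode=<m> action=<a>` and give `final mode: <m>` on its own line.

1. evError: (RETURN) → mode=PATROL action=arm_extend
2. evError: (PATROL) → mode=GRASP action=announce
3. evStop: (GRASP) → mode=AVOID action=motors_off
4. evContact: (AVOID) → mode=PATROL action=motors_off
5. evStop: (PATROL) → mode=GRASP action=motors_on

final mode: GRASP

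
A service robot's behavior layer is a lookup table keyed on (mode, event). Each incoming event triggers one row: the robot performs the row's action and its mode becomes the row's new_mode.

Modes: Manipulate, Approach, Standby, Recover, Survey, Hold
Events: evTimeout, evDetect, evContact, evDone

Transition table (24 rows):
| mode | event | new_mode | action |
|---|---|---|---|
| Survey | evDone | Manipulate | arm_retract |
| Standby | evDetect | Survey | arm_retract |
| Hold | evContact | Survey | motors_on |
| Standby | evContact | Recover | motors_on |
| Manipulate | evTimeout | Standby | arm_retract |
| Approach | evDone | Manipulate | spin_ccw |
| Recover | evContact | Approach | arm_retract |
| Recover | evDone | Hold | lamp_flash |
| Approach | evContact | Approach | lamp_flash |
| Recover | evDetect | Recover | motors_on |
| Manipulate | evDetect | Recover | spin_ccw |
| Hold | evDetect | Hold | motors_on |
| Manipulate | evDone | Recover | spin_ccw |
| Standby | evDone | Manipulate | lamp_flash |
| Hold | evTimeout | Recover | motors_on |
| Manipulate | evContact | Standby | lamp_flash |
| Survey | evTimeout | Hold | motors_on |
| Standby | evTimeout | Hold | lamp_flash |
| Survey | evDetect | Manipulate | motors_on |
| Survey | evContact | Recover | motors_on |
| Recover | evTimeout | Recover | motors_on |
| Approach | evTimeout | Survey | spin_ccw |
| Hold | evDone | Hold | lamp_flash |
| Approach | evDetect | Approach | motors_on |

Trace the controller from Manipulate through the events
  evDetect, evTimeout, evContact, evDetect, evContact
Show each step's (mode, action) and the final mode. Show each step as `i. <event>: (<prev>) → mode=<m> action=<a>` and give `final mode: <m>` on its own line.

final mode: Approach

1. evDetect: (Manipulate) → mode=Recover action=spin_ccw
2. evTimeout: (Recover) → mode=Recover action=motors_on
3. evContact: (Recover) → mode=Approach action=arm_retract
4. evDetect: (Approach) → mode=Approach action=motors_on
5. evContact: (Approach) → mode=Approach action=lamp_flash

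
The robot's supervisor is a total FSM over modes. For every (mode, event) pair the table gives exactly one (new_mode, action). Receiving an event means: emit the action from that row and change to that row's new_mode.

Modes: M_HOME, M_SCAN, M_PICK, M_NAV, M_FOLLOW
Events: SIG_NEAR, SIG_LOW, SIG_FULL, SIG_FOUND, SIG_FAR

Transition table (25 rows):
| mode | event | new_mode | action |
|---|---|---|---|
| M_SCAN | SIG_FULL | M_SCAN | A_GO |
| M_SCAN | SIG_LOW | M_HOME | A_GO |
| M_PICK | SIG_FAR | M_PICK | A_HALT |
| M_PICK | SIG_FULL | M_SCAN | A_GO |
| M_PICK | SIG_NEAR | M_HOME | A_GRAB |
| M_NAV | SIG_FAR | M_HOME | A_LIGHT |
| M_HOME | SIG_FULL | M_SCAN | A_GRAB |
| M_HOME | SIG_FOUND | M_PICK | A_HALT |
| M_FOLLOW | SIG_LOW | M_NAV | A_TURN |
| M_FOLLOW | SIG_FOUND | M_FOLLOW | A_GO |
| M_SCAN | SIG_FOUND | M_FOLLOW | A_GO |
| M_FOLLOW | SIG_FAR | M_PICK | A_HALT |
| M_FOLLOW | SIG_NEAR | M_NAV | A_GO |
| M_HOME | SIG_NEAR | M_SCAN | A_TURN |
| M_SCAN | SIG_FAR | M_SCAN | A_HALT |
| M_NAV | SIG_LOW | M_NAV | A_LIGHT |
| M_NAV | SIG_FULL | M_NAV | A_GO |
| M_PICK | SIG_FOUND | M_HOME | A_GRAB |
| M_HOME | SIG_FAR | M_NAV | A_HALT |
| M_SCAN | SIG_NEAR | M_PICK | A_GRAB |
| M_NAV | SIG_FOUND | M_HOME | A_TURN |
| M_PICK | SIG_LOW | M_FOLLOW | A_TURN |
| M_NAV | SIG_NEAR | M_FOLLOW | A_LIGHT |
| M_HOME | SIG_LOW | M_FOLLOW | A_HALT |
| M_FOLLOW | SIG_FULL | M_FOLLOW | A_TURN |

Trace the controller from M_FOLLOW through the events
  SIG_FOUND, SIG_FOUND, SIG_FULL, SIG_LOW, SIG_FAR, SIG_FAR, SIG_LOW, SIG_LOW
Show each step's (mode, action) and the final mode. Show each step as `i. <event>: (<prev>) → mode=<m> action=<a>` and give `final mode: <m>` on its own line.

final mode: M_NAV

1. SIG_FOUND: (M_FOLLOW) → mode=M_FOLLOW action=A_GO
2. SIG_FOUND: (M_FOLLOW) → mode=M_FOLLOW action=A_GO
3. SIG_FULL: (M_FOLLOW) → mode=M_FOLLOW action=A_TURN
4. SIG_LOW: (M_FOLLOW) → mode=M_NAV action=A_TURN
5. SIG_FAR: (M_NAV) → mode=M_HOME action=A_LIGHT
6. SIG_FAR: (M_HOME) → mode=M_NAV action=A_HALT
7. SIG_LOW: (M_NAV) → mode=M_NAV action=A_LIGHT
8. SIG_LOW: (M_NAV) → mode=M_NAV action=A_LIGHT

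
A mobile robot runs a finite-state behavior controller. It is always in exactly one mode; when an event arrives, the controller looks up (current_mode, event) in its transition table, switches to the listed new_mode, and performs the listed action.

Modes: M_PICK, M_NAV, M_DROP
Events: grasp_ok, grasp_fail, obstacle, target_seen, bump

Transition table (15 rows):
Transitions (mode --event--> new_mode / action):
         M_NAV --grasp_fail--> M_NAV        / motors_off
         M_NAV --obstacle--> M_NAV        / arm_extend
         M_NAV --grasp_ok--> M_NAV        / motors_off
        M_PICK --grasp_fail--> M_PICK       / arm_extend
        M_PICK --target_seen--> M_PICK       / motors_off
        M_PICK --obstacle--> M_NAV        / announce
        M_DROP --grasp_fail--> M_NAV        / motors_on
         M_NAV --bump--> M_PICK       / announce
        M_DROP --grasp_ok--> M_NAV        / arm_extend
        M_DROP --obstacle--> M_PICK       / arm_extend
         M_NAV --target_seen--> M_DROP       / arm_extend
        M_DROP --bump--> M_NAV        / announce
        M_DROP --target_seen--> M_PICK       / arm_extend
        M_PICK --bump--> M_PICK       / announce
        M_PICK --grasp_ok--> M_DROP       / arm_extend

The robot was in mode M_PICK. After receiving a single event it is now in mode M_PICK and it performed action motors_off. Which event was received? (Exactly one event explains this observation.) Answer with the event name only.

try grasp_ok: (M_PICK, grasp_ok) → (M_DROP, arm_extend)
try grasp_fail: (M_PICK, grasp_fail) → (M_PICK, arm_extend)
try obstacle: (M_PICK, obstacle) → (M_NAV, announce)
try target_seen: (M_PICK, target_seen) → (M_PICK, motors_off)  ← matches
try bump: (M_PICK, bump) → (M_PICK, announce)

target_seen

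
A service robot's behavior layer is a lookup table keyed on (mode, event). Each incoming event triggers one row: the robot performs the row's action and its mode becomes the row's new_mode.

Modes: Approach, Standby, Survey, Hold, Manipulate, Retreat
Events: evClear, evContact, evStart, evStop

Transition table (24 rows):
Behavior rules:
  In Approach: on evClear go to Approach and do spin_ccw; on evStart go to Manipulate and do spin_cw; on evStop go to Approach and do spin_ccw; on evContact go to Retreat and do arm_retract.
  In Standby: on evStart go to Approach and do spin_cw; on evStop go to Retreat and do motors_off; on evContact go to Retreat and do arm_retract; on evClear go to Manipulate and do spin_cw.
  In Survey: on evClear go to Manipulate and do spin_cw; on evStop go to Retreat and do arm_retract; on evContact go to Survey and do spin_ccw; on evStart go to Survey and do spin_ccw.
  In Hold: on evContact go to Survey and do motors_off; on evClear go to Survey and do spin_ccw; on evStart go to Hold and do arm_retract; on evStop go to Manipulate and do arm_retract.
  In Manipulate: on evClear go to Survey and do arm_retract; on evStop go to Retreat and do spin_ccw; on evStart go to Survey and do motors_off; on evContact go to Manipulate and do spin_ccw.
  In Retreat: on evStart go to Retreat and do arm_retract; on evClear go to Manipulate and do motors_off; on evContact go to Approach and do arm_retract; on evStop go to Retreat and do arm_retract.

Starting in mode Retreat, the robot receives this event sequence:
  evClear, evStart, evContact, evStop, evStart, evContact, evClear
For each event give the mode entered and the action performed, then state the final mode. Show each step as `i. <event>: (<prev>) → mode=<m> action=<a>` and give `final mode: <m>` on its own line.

1. evClear: (Retreat) → mode=Manipulate action=motors_off
2. evStart: (Manipulate) → mode=Survey action=motors_off
3. evContact: (Survey) → mode=Survey action=spin_ccw
4. evStop: (Survey) → mode=Retreat action=arm_retract
5. evStart: (Retreat) → mode=Retreat action=arm_retract
6. evContact: (Retreat) → mode=Approach action=arm_retract
7. evClear: (Approach) → mode=Approach action=spin_ccw

final mode: Approach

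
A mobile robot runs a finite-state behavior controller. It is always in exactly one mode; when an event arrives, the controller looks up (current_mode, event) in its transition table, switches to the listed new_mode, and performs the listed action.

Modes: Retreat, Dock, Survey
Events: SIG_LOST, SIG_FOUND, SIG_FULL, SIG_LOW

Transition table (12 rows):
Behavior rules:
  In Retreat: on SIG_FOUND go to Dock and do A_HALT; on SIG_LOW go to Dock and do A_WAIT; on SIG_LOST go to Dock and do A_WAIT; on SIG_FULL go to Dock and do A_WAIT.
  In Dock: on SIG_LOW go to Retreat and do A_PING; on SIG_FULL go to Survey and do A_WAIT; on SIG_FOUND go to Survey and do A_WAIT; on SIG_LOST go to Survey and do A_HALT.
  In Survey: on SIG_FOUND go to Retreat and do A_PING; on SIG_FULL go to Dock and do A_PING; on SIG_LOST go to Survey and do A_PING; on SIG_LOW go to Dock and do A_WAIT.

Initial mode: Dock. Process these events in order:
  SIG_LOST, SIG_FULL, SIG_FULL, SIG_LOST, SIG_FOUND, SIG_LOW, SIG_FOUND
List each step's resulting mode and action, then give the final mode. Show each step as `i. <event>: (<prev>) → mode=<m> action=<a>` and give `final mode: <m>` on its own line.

1. SIG_LOST: (Dock) → mode=Survey action=A_HALT
2. SIG_FULL: (Survey) → mode=Dock action=A_PING
3. SIG_FULL: (Dock) → mode=Survey action=A_WAIT
4. SIG_LOST: (Survey) → mode=Survey action=A_PING
5. SIG_FOUND: (Survey) → mode=Retreat action=A_PING
6. SIG_LOW: (Retreat) → mode=Dock action=A_WAIT
7. SIG_FOUND: (Dock) → mode=Survey action=A_WAIT

final mode: Survey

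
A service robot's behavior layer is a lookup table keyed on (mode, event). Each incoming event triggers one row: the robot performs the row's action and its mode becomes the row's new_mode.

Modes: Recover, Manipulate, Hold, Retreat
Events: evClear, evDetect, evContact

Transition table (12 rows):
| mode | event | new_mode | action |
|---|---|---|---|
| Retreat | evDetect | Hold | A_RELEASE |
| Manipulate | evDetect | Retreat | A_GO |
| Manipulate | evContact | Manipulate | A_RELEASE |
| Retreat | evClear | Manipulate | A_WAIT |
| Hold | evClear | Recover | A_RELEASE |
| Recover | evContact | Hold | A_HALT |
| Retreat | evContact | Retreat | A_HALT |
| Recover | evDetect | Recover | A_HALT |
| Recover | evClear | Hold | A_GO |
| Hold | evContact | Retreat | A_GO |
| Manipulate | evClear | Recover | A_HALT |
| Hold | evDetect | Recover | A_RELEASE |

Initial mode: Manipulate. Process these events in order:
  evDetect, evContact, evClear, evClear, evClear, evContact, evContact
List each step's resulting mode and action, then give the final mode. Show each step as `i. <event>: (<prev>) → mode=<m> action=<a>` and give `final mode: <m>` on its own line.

1. evDetect: (Manipulate) → mode=Retreat action=A_GO
2. evContact: (Retreat) → mode=Retreat action=A_HALT
3. evClear: (Retreat) → mode=Manipulate action=A_WAIT
4. evClear: (Manipulate) → mode=Recover action=A_HALT
5. evClear: (Recover) → mode=Hold action=A_GO
6. evContact: (Hold) → mode=Retreat action=A_GO
7. evContact: (Retreat) → mode=Retreat action=A_HALT

final mode: Retreat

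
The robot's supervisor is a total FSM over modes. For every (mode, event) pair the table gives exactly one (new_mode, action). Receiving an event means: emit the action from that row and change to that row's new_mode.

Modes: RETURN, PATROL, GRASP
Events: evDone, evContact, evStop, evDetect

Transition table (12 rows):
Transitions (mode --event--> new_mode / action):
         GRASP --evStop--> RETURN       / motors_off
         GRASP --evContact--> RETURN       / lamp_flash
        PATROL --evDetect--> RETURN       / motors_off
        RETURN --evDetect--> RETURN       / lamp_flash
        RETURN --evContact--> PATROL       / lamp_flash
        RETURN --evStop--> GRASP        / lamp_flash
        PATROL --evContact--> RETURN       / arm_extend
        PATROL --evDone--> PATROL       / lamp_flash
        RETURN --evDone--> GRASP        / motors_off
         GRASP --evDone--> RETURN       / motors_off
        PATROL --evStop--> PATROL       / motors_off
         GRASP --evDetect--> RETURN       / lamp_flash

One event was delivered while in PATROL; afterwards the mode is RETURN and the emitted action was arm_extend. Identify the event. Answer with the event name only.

evContact

try evDone: (PATROL, evDone) → (PATROL, lamp_flash)
try evContact: (PATROL, evContact) → (RETURN, arm_extend)  ← matches
try evStop: (PATROL, evStop) → (PATROL, motors_off)
try evDetect: (PATROL, evDetect) → (RETURN, motors_off)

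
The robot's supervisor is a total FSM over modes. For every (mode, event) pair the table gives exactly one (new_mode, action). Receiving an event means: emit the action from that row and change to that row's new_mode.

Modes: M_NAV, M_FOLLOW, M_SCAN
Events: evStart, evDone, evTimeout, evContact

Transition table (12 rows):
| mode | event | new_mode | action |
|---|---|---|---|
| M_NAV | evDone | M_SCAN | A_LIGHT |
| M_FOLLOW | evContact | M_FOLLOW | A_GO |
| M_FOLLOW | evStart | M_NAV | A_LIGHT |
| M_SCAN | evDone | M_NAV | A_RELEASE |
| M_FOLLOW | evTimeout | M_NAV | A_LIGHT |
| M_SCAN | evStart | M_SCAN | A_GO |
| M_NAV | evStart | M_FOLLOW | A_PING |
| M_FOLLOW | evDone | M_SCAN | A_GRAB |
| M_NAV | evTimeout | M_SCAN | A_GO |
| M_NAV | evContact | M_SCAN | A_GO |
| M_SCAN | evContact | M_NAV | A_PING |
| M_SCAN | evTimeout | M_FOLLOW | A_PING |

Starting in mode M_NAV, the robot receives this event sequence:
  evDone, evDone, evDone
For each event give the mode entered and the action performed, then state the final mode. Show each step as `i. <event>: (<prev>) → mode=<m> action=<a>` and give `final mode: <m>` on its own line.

final mode: M_SCAN

1. evDone: (M_NAV) → mode=M_SCAN action=A_LIGHT
2. evDone: (M_SCAN) → mode=M_NAV action=A_RELEASE
3. evDone: (M_NAV) → mode=M_SCAN action=A_LIGHT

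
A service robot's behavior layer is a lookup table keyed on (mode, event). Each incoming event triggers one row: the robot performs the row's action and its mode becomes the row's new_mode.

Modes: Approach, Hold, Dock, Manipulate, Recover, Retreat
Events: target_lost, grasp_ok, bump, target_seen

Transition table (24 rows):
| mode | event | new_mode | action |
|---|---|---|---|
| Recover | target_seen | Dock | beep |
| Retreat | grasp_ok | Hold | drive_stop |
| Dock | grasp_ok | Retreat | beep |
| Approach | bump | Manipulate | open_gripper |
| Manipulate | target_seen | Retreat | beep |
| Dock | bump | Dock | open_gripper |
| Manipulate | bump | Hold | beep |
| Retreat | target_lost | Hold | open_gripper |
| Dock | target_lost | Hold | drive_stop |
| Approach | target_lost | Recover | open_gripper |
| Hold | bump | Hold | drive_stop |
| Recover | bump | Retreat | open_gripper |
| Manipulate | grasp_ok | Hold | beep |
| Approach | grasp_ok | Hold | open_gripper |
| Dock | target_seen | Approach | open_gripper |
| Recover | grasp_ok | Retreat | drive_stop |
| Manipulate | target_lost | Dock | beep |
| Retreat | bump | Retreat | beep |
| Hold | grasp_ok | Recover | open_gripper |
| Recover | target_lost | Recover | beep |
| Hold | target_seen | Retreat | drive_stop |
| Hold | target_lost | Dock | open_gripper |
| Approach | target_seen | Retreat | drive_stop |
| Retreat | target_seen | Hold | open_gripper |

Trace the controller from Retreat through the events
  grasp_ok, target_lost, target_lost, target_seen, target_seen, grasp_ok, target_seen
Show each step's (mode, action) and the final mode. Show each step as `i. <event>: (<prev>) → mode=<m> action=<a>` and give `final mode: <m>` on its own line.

final mode: Dock

1. grasp_ok: (Retreat) → mode=Hold action=drive_stop
2. target_lost: (Hold) → mode=Dock action=open_gripper
3. target_lost: (Dock) → mode=Hold action=drive_stop
4. target_seen: (Hold) → mode=Retreat action=drive_stop
5. target_seen: (Retreat) → mode=Hold action=open_gripper
6. grasp_ok: (Hold) → mode=Recover action=open_gripper
7. target_seen: (Recover) → mode=Dock action=beep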